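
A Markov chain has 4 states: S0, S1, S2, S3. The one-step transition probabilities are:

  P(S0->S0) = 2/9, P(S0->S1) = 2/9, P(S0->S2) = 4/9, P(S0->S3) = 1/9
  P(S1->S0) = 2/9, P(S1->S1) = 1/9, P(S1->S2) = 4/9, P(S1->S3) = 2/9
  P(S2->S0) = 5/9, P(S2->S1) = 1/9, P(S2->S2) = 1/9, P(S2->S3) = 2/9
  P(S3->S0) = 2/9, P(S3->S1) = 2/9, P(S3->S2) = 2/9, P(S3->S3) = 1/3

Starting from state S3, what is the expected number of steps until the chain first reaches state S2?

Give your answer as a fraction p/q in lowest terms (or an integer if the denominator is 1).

Let h_i = expected steps to first reach S2 from state i.
Boundary: h_S2 = 0.
First-step equations for the other states:
  h_S0 = 1 + 2/9*h_S0 + 2/9*h_S1 + 4/9*h_S2 + 1/9*h_S3
  h_S1 = 1 + 2/9*h_S0 + 1/9*h_S1 + 4/9*h_S2 + 2/9*h_S3
  h_S3 = 1 + 2/9*h_S0 + 2/9*h_S1 + 2/9*h_S2 + 1/3*h_S3

Substituting h_S2 = 0 and rearranging gives the linear system (I - Q) h = 1:
  [7/9, -2/9, -1/9] . (h_S0, h_S1, h_S3) = 1
  [-2/9, 8/9, -2/9] . (h_S0, h_S1, h_S3) = 1
  [-2/9, -2/9, 2/3] . (h_S0, h_S1, h_S3) = 1

Solving yields:
  h_S0 = 315/128
  h_S1 = 81/32
  h_S3 = 405/128

Starting state is S3, so the expected hitting time is h_S3 = 405/128.

Answer: 405/128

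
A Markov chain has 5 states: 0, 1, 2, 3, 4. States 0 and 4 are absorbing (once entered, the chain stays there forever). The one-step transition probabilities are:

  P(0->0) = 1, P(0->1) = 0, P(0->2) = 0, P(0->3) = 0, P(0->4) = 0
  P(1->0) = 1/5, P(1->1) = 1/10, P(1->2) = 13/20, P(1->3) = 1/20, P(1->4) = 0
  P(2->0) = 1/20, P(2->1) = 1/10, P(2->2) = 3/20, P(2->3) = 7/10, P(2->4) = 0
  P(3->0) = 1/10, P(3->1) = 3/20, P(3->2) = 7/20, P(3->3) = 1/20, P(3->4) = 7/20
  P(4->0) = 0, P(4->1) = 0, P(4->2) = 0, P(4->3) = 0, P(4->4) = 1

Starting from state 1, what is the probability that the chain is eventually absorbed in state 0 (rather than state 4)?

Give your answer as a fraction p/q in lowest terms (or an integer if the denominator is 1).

Let a_i = P(absorbed in 0 | start in state i).
Boundary conditions: a_0 = 1, a_4 = 0.
For each transient state i, a_i = sum_j P(i->j) * a_j:
  a_1 = 1/5*a_0 + 1/10*a_1 + 13/20*a_2 + 1/20*a_3 + 0*a_4
  a_2 = 1/20*a_0 + 1/10*a_1 + 3/20*a_2 + 7/10*a_3 + 0*a_4
  a_3 = 1/10*a_0 + 3/20*a_1 + 7/20*a_2 + 1/20*a_3 + 7/20*a_4

Substituting a_0 = 1 and a_4 = 0, rearrange to (I - Q) a = r where r[i] = P(i -> 0):
  [9/10, -13/20, -1/20] . (a_1, a_2, a_3) = 1/5
  [-1/10, 17/20, -7/10] . (a_1, a_2, a_3) = 1/20
  [-3/20, -7/20, 19/20] . (a_1, a_2, a_3) = 1/10

Solving yields:
  a_1 = 1552/2945
  a_2 = 1167/2945
  a_3 = 197/589

Starting state is 1, so the absorption probability is a_1 = 1552/2945.

Answer: 1552/2945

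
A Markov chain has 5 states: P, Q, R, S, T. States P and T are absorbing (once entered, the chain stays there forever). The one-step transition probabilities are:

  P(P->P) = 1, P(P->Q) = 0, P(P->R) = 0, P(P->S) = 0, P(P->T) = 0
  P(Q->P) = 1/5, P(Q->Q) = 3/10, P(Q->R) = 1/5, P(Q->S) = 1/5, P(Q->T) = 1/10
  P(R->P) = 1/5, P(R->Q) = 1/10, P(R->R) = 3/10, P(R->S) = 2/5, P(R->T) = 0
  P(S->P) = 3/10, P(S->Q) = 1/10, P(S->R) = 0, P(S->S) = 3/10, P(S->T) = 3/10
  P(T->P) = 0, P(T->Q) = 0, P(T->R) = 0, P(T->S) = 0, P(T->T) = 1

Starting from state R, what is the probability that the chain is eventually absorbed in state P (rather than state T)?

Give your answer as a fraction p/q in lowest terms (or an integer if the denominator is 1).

Answer: 206/307

Derivation:
Let a_i = P(absorbed in P | start in state i).
Boundary conditions: a_P = 1, a_T = 0.
For each transient state i, a_i = sum_j P(i->j) * a_j:
  a_Q = 1/5*a_P + 3/10*a_Q + 1/5*a_R + 1/5*a_S + 1/10*a_T
  a_R = 1/5*a_P + 1/10*a_Q + 3/10*a_R + 2/5*a_S + 0*a_T
  a_S = 3/10*a_P + 1/10*a_Q + 0*a_R + 3/10*a_S + 3/10*a_T

Substituting a_P = 1 and a_T = 0, rearrange to (I - Q) a = r where r[i] = P(i -> P):
  [7/10, -1/5, -1/5] . (a_Q, a_R, a_S) = 1/5
  [-1/10, 7/10, -2/5] . (a_Q, a_R, a_S) = 1/5
  [-1/10, 0, 7/10] . (a_Q, a_R, a_S) = 3/10

Solving yields:
  a_Q = 192/307
  a_R = 206/307
  a_S = 159/307

Starting state is R, so the absorption probability is a_R = 206/307.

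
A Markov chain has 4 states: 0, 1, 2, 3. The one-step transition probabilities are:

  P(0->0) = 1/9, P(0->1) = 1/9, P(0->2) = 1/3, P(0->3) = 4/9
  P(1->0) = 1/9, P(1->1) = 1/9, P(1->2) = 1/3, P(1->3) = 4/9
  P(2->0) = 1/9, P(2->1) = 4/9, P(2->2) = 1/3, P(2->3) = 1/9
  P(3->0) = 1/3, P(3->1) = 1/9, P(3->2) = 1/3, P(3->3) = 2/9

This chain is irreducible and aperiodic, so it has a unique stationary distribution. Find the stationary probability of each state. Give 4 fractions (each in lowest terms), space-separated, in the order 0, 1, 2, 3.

Answer: 17/99 2/9 1/3 3/11

Derivation:
The stationary distribution satisfies pi = pi * P, i.e.:
  pi_0 = 1/9*pi_0 + 1/9*pi_1 + 1/9*pi_2 + 1/3*pi_3
  pi_1 = 1/9*pi_0 + 1/9*pi_1 + 4/9*pi_2 + 1/9*pi_3
  pi_2 = 1/3*pi_0 + 1/3*pi_1 + 1/3*pi_2 + 1/3*pi_3
  pi_3 = 4/9*pi_0 + 4/9*pi_1 + 1/9*pi_2 + 2/9*pi_3
with normalization: pi_0 + pi_1 + pi_2 + pi_3 = 1.

Using the first 3 balance equations plus normalization, the linear system A*pi = b is:
  [-8/9, 1/9, 1/9, 1/3] . pi = 0
  [1/9, -8/9, 4/9, 1/9] . pi = 0
  [1/3, 1/3, -2/3, 1/3] . pi = 0
  [1, 1, 1, 1] . pi = 1

Solving yields:
  pi_0 = 17/99
  pi_1 = 2/9
  pi_2 = 1/3
  pi_3 = 3/11

Verification (pi * P):
  17/99*1/9 + 2/9*1/9 + 1/3*1/9 + 3/11*1/3 = 17/99 = pi_0  (ok)
  17/99*1/9 + 2/9*1/9 + 1/3*4/9 + 3/11*1/9 = 2/9 = pi_1  (ok)
  17/99*1/3 + 2/9*1/3 + 1/3*1/3 + 3/11*1/3 = 1/3 = pi_2  (ok)
  17/99*4/9 + 2/9*4/9 + 1/3*1/9 + 3/11*2/9 = 3/11 = pi_3  (ok)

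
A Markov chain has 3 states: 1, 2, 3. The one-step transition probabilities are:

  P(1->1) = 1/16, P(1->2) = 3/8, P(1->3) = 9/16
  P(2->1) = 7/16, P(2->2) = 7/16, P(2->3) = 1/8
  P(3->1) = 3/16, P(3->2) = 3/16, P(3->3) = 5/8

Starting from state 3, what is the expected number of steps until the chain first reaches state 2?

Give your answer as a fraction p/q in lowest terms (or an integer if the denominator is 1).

Let h_i = expected steps to first reach 2 from state i.
Boundary: h_2 = 0.
First-step equations for the other states:
  h_1 = 1 + 1/16*h_1 + 3/8*h_2 + 9/16*h_3
  h_3 = 1 + 3/16*h_1 + 3/16*h_2 + 5/8*h_3

Substituting h_2 = 0 and rearranging gives the linear system (I - Q) h = 1:
  [15/16, -9/16] . (h_1, h_3) = 1
  [-3/16, 3/8] . (h_1, h_3) = 1

Solving yields:
  h_1 = 80/21
  h_3 = 32/7

Starting state is 3, so the expected hitting time is h_3 = 32/7.

Answer: 32/7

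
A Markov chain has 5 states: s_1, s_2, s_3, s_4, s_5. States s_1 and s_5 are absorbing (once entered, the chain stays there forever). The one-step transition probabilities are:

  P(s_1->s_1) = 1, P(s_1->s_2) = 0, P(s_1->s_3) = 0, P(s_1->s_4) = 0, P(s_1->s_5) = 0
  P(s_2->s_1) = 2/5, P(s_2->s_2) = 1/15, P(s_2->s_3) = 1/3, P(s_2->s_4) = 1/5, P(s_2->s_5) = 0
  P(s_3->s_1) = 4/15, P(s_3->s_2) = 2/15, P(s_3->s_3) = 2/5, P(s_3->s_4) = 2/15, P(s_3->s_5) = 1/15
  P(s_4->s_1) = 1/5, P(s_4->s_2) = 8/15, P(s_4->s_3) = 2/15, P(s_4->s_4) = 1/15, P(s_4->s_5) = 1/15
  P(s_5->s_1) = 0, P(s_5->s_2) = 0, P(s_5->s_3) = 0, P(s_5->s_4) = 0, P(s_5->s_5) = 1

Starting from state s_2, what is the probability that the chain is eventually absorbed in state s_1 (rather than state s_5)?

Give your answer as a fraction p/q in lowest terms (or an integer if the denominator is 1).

Answer: 1147/1260

Derivation:
Let a_i = P(absorbed in s_1 | start in state i).
Boundary conditions: a_s_1 = 1, a_s_5 = 0.
For each transient state i, a_i = sum_j P(i->j) * a_j:
  a_s_2 = 2/5*a_s_1 + 1/15*a_s_2 + 1/3*a_s_3 + 1/5*a_s_4 + 0*a_s_5
  a_s_3 = 4/15*a_s_1 + 2/15*a_s_2 + 2/5*a_s_3 + 2/15*a_s_4 + 1/15*a_s_5
  a_s_4 = 1/5*a_s_1 + 8/15*a_s_2 + 2/15*a_s_3 + 1/15*a_s_4 + 1/15*a_s_5

Substituting a_s_1 = 1 and a_s_5 = 0, rearrange to (I - Q) a = r where r[i] = P(i -> s_1):
  [14/15, -1/3, -1/5] . (a_s_2, a_s_3, a_s_4) = 2/5
  [-2/15, 3/5, -2/15] . (a_s_2, a_s_3, a_s_4) = 4/15
  [-8/15, -2/15, 14/15] . (a_s_2, a_s_3, a_s_4) = 1/5

Solving yields:
  a_s_2 = 1147/1260
  a_s_3 = 527/630
  a_s_4 = 269/315

Starting state is s_2, so the absorption probability is a_s_2 = 1147/1260.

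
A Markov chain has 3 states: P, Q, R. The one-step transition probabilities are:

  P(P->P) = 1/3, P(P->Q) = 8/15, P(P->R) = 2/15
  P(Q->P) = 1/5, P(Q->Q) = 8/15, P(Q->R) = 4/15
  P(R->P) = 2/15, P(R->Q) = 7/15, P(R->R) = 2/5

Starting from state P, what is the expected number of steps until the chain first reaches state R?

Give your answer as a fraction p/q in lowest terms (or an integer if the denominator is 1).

Answer: 225/46

Derivation:
Let h_i = expected steps to first reach R from state i.
Boundary: h_R = 0.
First-step equations for the other states:
  h_P = 1 + 1/3*h_P + 8/15*h_Q + 2/15*h_R
  h_Q = 1 + 1/5*h_P + 8/15*h_Q + 4/15*h_R

Substituting h_R = 0 and rearranging gives the linear system (I - Q) h = 1:
  [2/3, -8/15] . (h_P, h_Q) = 1
  [-1/5, 7/15] . (h_P, h_Q) = 1

Solving yields:
  h_P = 225/46
  h_Q = 195/46

Starting state is P, so the expected hitting time is h_P = 225/46.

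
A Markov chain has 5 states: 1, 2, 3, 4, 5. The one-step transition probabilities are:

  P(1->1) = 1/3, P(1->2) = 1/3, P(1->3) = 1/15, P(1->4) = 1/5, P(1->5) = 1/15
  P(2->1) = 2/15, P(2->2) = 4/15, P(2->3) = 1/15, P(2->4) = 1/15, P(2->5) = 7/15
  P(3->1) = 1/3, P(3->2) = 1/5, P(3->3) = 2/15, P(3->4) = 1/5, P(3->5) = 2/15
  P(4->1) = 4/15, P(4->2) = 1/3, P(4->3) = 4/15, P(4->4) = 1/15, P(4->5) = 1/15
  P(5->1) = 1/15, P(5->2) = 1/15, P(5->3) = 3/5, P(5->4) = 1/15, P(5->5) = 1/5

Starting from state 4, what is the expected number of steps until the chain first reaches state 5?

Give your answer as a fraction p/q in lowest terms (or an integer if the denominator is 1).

Answer: 1892/367

Derivation:
Let h_i = expected steps to first reach 5 from state i.
Boundary: h_5 = 0.
First-step equations for the other states:
  h_1 = 1 + 1/3*h_1 + 1/3*h_2 + 1/15*h_3 + 1/5*h_4 + 1/15*h_5
  h_2 = 1 + 2/15*h_1 + 4/15*h_2 + 1/15*h_3 + 1/15*h_4 + 7/15*h_5
  h_3 = 1 + 1/3*h_1 + 1/5*h_2 + 2/15*h_3 + 1/5*h_4 + 2/15*h_5
  h_4 = 1 + 4/15*h_1 + 1/3*h_2 + 4/15*h_3 + 1/15*h_4 + 1/15*h_5

Substituting h_5 = 0 and rearranging gives the linear system (I - Q) h = 1:
  [2/3, -1/3, -1/15, -1/5] . (h_1, h_2, h_3, h_4) = 1
  [-2/15, 11/15, -1/15, -1/15] . (h_1, h_2, h_3, h_4) = 1
  [-1/3, -1/5, 13/15, -1/5] . (h_1, h_2, h_3, h_4) = 1
  [-4/15, -1/3, -4/15, 14/15] . (h_1, h_2, h_3, h_4) = 1

Solving yields:
  h_1 = 1898/367
  h_2 = 1187/367
  h_3 = 1864/367
  h_4 = 1892/367

Starting state is 4, so the expected hitting time is h_4 = 1892/367.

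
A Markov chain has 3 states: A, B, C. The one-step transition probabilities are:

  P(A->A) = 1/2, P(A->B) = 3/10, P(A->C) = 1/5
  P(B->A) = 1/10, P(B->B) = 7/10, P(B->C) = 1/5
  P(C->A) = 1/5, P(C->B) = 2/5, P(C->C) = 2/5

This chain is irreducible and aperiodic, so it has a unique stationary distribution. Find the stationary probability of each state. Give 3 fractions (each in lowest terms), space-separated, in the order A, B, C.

The stationary distribution satisfies pi = pi * P, i.e.:
  pi_A = 1/2*pi_A + 1/10*pi_B + 1/5*pi_C
  pi_B = 3/10*pi_A + 7/10*pi_B + 2/5*pi_C
  pi_C = 1/5*pi_A + 1/5*pi_B + 2/5*pi_C
with normalization: pi_A + pi_B + pi_C = 1.

Using the first 2 balance equations plus normalization, the linear system A*pi = b is:
  [-1/2, 1/10, 1/5] . pi = 0
  [3/10, -3/10, 2/5] . pi = 0
  [1, 1, 1] . pi = 1

Solving yields:
  pi_A = 5/24
  pi_B = 13/24
  pi_C = 1/4

Verification (pi * P):
  5/24*1/2 + 13/24*1/10 + 1/4*1/5 = 5/24 = pi_A  (ok)
  5/24*3/10 + 13/24*7/10 + 1/4*2/5 = 13/24 = pi_B  (ok)
  5/24*1/5 + 13/24*1/5 + 1/4*2/5 = 1/4 = pi_C  (ok)

Answer: 5/24 13/24 1/4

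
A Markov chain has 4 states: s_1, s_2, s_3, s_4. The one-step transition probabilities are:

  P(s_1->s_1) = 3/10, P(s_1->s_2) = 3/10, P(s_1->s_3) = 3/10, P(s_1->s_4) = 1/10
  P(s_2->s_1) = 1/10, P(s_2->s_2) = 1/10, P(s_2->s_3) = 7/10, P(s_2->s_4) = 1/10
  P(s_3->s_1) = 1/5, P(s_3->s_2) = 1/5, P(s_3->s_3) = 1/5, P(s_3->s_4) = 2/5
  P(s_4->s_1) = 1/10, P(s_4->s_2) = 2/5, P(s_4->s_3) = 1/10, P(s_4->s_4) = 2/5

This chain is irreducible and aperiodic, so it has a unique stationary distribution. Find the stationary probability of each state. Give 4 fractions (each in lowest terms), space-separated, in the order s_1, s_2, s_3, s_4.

Answer: 83/506 125/506 79/253 70/253

Derivation:
The stationary distribution satisfies pi = pi * P, i.e.:
  pi_s_1 = 3/10*pi_s_1 + 1/10*pi_s_2 + 1/5*pi_s_3 + 1/10*pi_s_4
  pi_s_2 = 3/10*pi_s_1 + 1/10*pi_s_2 + 1/5*pi_s_3 + 2/5*pi_s_4
  pi_s_3 = 3/10*pi_s_1 + 7/10*pi_s_2 + 1/5*pi_s_3 + 1/10*pi_s_4
  pi_s_4 = 1/10*pi_s_1 + 1/10*pi_s_2 + 2/5*pi_s_3 + 2/5*pi_s_4
with normalization: pi_s_1 + pi_s_2 + pi_s_3 + pi_s_4 = 1.

Using the first 3 balance equations plus normalization, the linear system A*pi = b is:
  [-7/10, 1/10, 1/5, 1/10] . pi = 0
  [3/10, -9/10, 1/5, 2/5] . pi = 0
  [3/10, 7/10, -4/5, 1/10] . pi = 0
  [1, 1, 1, 1] . pi = 1

Solving yields:
  pi_s_1 = 83/506
  pi_s_2 = 125/506
  pi_s_3 = 79/253
  pi_s_4 = 70/253

Verification (pi * P):
  83/506*3/10 + 125/506*1/10 + 79/253*1/5 + 70/253*1/10 = 83/506 = pi_s_1  (ok)
  83/506*3/10 + 125/506*1/10 + 79/253*1/5 + 70/253*2/5 = 125/506 = pi_s_2  (ok)
  83/506*3/10 + 125/506*7/10 + 79/253*1/5 + 70/253*1/10 = 79/253 = pi_s_3  (ok)
  83/506*1/10 + 125/506*1/10 + 79/253*2/5 + 70/253*2/5 = 70/253 = pi_s_4  (ok)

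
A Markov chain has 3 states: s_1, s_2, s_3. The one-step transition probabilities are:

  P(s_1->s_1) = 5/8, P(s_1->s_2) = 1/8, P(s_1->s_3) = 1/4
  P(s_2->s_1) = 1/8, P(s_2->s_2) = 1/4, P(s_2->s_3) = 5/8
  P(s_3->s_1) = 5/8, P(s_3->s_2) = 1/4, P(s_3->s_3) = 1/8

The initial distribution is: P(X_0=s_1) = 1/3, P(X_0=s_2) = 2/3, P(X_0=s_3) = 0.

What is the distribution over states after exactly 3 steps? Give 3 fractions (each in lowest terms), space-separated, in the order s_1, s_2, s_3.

Answer: 199/384 71/384 19/64

Derivation:
Propagating the distribution step by step (d_{t+1} = d_t * P):
d_0 = (s_1=1/3, s_2=2/3, s_3=0)
  d_1[s_1] = 1/3*5/8 + 2/3*1/8 + 0*5/8 = 7/24
  d_1[s_2] = 1/3*1/8 + 2/3*1/4 + 0*1/4 = 5/24
  d_1[s_3] = 1/3*1/4 + 2/3*5/8 + 0*1/8 = 1/2
d_1 = (s_1=7/24, s_2=5/24, s_3=1/2)
  d_2[s_1] = 7/24*5/8 + 5/24*1/8 + 1/2*5/8 = 25/48
  d_2[s_2] = 7/24*1/8 + 5/24*1/4 + 1/2*1/4 = 41/192
  d_2[s_3] = 7/24*1/4 + 5/24*5/8 + 1/2*1/8 = 17/64
d_2 = (s_1=25/48, s_2=41/192, s_3=17/64)
  d_3[s_1] = 25/48*5/8 + 41/192*1/8 + 17/64*5/8 = 199/384
  d_3[s_2] = 25/48*1/8 + 41/192*1/4 + 17/64*1/4 = 71/384
  d_3[s_3] = 25/48*1/4 + 41/192*5/8 + 17/64*1/8 = 19/64
d_3 = (s_1=199/384, s_2=71/384, s_3=19/64)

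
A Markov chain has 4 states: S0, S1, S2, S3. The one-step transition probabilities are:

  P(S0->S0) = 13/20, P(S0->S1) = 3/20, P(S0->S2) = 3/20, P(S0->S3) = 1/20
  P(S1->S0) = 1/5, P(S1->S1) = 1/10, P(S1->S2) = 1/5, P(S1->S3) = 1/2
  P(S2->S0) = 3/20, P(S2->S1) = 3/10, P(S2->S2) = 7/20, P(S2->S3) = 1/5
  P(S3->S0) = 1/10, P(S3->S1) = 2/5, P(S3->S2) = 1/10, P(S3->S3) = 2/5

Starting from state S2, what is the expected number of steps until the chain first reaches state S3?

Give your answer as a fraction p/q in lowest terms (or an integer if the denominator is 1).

Let h_i = expected steps to first reach S3 from state i.
Boundary: h_S3 = 0.
First-step equations for the other states:
  h_S0 = 1 + 13/20*h_S0 + 3/20*h_S1 + 3/20*h_S2 + 1/20*h_S3
  h_S1 = 1 + 1/5*h_S0 + 1/10*h_S1 + 1/5*h_S2 + 1/2*h_S3
  h_S2 = 1 + 3/20*h_S0 + 3/10*h_S1 + 7/20*h_S2 + 1/5*h_S3

Substituting h_S3 = 0 and rearranging gives the linear system (I - Q) h = 1:
  [7/20, -3/20, -3/20] . (h_S0, h_S1, h_S2) = 1
  [-1/5, 9/10, -1/5] . (h_S0, h_S1, h_S2) = 1
  [-3/20, -3/10, 13/20] . (h_S0, h_S1, h_S2) = 1

Solving yields:
  h_S0 = 185/29
  h_S1 = 310/87
  h_S2 = 135/29

Starting state is S2, so the expected hitting time is h_S2 = 135/29.

Answer: 135/29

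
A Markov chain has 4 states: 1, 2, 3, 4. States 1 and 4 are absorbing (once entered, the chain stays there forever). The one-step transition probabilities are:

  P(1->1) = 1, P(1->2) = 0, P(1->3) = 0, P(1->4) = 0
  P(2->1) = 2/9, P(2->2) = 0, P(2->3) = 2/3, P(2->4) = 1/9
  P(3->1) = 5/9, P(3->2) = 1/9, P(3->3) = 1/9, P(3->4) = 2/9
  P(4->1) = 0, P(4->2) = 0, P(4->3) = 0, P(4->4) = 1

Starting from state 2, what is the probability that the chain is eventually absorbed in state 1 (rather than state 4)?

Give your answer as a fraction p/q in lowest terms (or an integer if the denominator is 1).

Let a_i = P(absorbed in 1 | start in state i).
Boundary conditions: a_1 = 1, a_4 = 0.
For each transient state i, a_i = sum_j P(i->j) * a_j:
  a_2 = 2/9*a_1 + 0*a_2 + 2/3*a_3 + 1/9*a_4
  a_3 = 5/9*a_1 + 1/9*a_2 + 1/9*a_3 + 2/9*a_4

Substituting a_1 = 1 and a_4 = 0, rearrange to (I - Q) a = r where r[i] = P(i -> 1):
  [1, -2/3] . (a_2, a_3) = 2/9
  [-1/9, 8/9] . (a_2, a_3) = 5/9

Solving yields:
  a_2 = 23/33
  a_3 = 47/66

Starting state is 2, so the absorption probability is a_2 = 23/33.

Answer: 23/33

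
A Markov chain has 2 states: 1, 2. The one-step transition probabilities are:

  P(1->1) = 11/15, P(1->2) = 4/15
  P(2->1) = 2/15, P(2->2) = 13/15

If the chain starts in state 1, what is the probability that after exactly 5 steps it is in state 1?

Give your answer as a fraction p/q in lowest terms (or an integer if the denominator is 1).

Computing P^5 by repeated multiplication:
P^1 =
  1: [11/15, 4/15]
  2: [2/15, 13/15]
P^2 =
  1: [43/75, 32/75]
  2: [16/75, 59/75]
P^3 =
  1: [179/375, 196/375]
  2: [98/375, 277/375]
P^4 =
  1: [787/1875, 1088/1875]
  2: [544/1875, 1331/1875]
P^5 =
  1: [3611/9375, 5764/9375]
  2: [2882/9375, 6493/9375]

(P^5)[1 -> 1] = 3611/9375

Answer: 3611/9375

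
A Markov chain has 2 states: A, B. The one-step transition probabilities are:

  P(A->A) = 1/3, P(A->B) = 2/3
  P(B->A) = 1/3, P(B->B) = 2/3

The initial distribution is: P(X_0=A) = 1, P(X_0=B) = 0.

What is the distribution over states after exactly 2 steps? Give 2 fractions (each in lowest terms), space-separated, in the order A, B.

Answer: 1/3 2/3

Derivation:
Propagating the distribution step by step (d_{t+1} = d_t * P):
d_0 = (A=1, B=0)
  d_1[A] = 1*1/3 + 0*1/3 = 1/3
  d_1[B] = 1*2/3 + 0*2/3 = 2/3
d_1 = (A=1/3, B=2/3)
  d_2[A] = 1/3*1/3 + 2/3*1/3 = 1/3
  d_2[B] = 1/3*2/3 + 2/3*2/3 = 2/3
d_2 = (A=1/3, B=2/3)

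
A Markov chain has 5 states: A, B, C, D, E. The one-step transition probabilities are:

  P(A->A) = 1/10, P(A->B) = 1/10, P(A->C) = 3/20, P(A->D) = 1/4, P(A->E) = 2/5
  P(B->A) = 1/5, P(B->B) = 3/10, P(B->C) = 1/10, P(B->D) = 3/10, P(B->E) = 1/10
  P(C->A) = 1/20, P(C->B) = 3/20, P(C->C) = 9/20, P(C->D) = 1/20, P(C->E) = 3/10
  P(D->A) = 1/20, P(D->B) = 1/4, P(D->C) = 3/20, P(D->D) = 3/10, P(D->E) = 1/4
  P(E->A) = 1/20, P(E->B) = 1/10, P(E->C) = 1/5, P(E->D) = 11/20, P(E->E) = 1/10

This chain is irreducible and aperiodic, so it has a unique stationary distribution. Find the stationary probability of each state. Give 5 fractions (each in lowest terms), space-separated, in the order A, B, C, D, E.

The stationary distribution satisfies pi = pi * P, i.e.:
  pi_A = 1/10*pi_A + 1/5*pi_B + 1/20*pi_C + 1/20*pi_D + 1/20*pi_E
  pi_B = 1/10*pi_A + 3/10*pi_B + 3/20*pi_C + 1/4*pi_D + 1/10*pi_E
  pi_C = 3/20*pi_A + 1/10*pi_B + 9/20*pi_C + 3/20*pi_D + 1/5*pi_E
  pi_D = 1/4*pi_A + 3/10*pi_B + 1/20*pi_C + 3/10*pi_D + 11/20*pi_E
  pi_E = 2/5*pi_A + 1/10*pi_B + 3/10*pi_C + 1/4*pi_D + 1/10*pi_E
with normalization: pi_A + pi_B + pi_C + pi_D + pi_E = 1.

Using the first 4 balance equations plus normalization, the linear system A*pi = b is:
  [-9/10, 1/5, 1/20, 1/20, 1/20] . pi = 0
  [1/10, -7/10, 3/20, 1/4, 1/10] . pi = 0
  [3/20, 1/10, -11/20, 3/20, 1/5] . pi = 0
  [1/4, 3/10, 1/20, -7/10, 11/20] . pi = 0
  [1, 1, 1, 1, 1] . pi = 1

Solving yields:
  pi_A = 9632/115727
  pi_B = 22427/115727
  pi_C = 24952/115727
  pi_D = 34142/115727
  pi_E = 24574/115727

Verification (pi * P):
  9632/115727*1/10 + 22427/115727*1/5 + 24952/115727*1/20 + 34142/115727*1/20 + 24574/115727*1/20 = 9632/115727 = pi_A  (ok)
  9632/115727*1/10 + 22427/115727*3/10 + 24952/115727*3/20 + 34142/115727*1/4 + 24574/115727*1/10 = 22427/115727 = pi_B  (ok)
  9632/115727*3/20 + 22427/115727*1/10 + 24952/115727*9/20 + 34142/115727*3/20 + 24574/115727*1/5 = 24952/115727 = pi_C  (ok)
  9632/115727*1/4 + 22427/115727*3/10 + 24952/115727*1/20 + 34142/115727*3/10 + 24574/115727*11/20 = 34142/115727 = pi_D  (ok)
  9632/115727*2/5 + 22427/115727*1/10 + 24952/115727*3/10 + 34142/115727*1/4 + 24574/115727*1/10 = 24574/115727 = pi_E  (ok)

Answer: 9632/115727 22427/115727 24952/115727 34142/115727 24574/115727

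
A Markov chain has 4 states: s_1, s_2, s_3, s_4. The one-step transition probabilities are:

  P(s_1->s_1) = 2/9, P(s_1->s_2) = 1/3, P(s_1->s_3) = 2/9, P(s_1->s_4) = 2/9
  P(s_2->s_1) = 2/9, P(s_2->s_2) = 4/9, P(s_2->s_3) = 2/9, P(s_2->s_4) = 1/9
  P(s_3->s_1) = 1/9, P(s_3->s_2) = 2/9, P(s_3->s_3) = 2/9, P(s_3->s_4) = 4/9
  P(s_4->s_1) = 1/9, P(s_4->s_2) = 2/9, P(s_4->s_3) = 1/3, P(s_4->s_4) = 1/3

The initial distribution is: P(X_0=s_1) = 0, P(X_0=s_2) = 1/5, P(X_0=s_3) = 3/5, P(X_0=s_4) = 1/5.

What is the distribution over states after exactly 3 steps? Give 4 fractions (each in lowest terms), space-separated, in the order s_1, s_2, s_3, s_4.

Propagating the distribution step by step (d_{t+1} = d_t * P):
d_0 = (s_1=0, s_2=1/5, s_3=3/5, s_4=1/5)
  d_1[s_1] = 0*2/9 + 1/5*2/9 + 3/5*1/9 + 1/5*1/9 = 2/15
  d_1[s_2] = 0*1/3 + 1/5*4/9 + 3/5*2/9 + 1/5*2/9 = 4/15
  d_1[s_3] = 0*2/9 + 1/5*2/9 + 3/5*2/9 + 1/5*1/3 = 11/45
  d_1[s_4] = 0*2/9 + 1/5*1/9 + 3/5*4/9 + 1/5*1/3 = 16/45
d_1 = (s_1=2/15, s_2=4/15, s_3=11/45, s_4=16/45)
  d_2[s_1] = 2/15*2/9 + 4/15*2/9 + 11/45*1/9 + 16/45*1/9 = 7/45
  d_2[s_2] = 2/15*1/3 + 4/15*4/9 + 11/45*2/9 + 16/45*2/9 = 8/27
  d_2[s_3] = 2/15*2/9 + 4/15*2/9 + 11/45*2/9 + 16/45*1/3 = 106/405
  d_2[s_4] = 2/15*2/9 + 4/15*1/9 + 11/45*4/9 + 16/45*1/3 = 116/405
d_2 = (s_1=7/45, s_2=8/27, s_3=106/405, s_4=116/405)
  d_3[s_1] = 7/45*2/9 + 8/27*2/9 + 106/405*1/9 + 116/405*1/9 = 196/1215
  d_3[s_2] = 7/45*1/3 + 8/27*4/9 + 106/405*2/9 + 116/405*2/9 = 371/1215
  d_3[s_3] = 7/45*2/9 + 8/27*2/9 + 106/405*2/9 + 116/405*1/3 = 926/3645
  d_3[s_4] = 7/45*2/9 + 8/27*1/9 + 106/405*4/9 + 116/405*1/3 = 1018/3645
d_3 = (s_1=196/1215, s_2=371/1215, s_3=926/3645, s_4=1018/3645)

Answer: 196/1215 371/1215 926/3645 1018/3645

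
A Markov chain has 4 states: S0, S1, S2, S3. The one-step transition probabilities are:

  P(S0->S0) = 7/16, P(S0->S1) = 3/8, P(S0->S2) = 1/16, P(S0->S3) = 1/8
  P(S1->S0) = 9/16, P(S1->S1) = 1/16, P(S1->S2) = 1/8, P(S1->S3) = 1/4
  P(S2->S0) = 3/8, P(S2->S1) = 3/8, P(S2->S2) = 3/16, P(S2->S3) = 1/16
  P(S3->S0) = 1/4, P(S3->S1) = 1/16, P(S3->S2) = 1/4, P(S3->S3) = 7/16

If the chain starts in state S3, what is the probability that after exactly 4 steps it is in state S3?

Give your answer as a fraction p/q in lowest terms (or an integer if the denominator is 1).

Answer: 6985/32768

Derivation:
Computing P^4 by repeated multiplication:
P^1 =
  S0: [7/16, 3/8, 1/16, 1/8]
  S1: [9/16, 1/16, 1/8, 1/4]
  S2: [3/8, 3/8, 3/16, 1/16]
  S3: [1/4, 1/16, 1/4, 7/16]
P^2 =
  S0: [117/256, 7/32, 15/128, 53/256]
  S1: [25/64, 71/256, 33/256, 13/64]
  S2: [59/128, 61/256, 31/256, 23/128]
  S3: [89/256, 7/32, 23/128, 65/256]
P^3 =
  S0: [1715/4096, 991/4096, 531/4096, 859/4096]
  S1: [1745/4096, 921/4096, 549/4096, 881/4096]
  S2: [1745/4096, 1001/4096, 517/4096, 833/4096]
  S3: [1663/4096, 931/4096, 599/4096, 903/4096]
P^4 =
  S0: [13773/32768, 7663/32768, 4363/32768, 6969/32768]
  S1: [13661/32768, 7783/32768, 4379/32768, 6945/32768]
  S2: [13829/32768, 7703/32768, 4315/32768, 6921/32768]
  S3: [13613/32768, 7703/32768, 4467/32768, 6985/32768]

(P^4)[S3 -> S3] = 6985/32768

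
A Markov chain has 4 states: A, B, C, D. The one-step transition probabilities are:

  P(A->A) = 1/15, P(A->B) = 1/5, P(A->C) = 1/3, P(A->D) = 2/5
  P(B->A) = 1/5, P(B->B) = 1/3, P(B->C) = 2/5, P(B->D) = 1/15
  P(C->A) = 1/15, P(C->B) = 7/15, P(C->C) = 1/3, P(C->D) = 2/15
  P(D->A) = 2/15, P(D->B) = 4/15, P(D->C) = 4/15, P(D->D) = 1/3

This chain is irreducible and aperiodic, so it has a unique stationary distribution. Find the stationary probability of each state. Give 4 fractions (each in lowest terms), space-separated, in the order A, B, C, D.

Answer: 128/1021 358/1021 352/1021 183/1021

Derivation:
The stationary distribution satisfies pi = pi * P, i.e.:
  pi_A = 1/15*pi_A + 1/5*pi_B + 1/15*pi_C + 2/15*pi_D
  pi_B = 1/5*pi_A + 1/3*pi_B + 7/15*pi_C + 4/15*pi_D
  pi_C = 1/3*pi_A + 2/5*pi_B + 1/3*pi_C + 4/15*pi_D
  pi_D = 2/5*pi_A + 1/15*pi_B + 2/15*pi_C + 1/3*pi_D
with normalization: pi_A + pi_B + pi_C + pi_D = 1.

Using the first 3 balance equations plus normalization, the linear system A*pi = b is:
  [-14/15, 1/5, 1/15, 2/15] . pi = 0
  [1/5, -2/3, 7/15, 4/15] . pi = 0
  [1/3, 2/5, -2/3, 4/15] . pi = 0
  [1, 1, 1, 1] . pi = 1

Solving yields:
  pi_A = 128/1021
  pi_B = 358/1021
  pi_C = 352/1021
  pi_D = 183/1021

Verification (pi * P):
  128/1021*1/15 + 358/1021*1/5 + 352/1021*1/15 + 183/1021*2/15 = 128/1021 = pi_A  (ok)
  128/1021*1/5 + 358/1021*1/3 + 352/1021*7/15 + 183/1021*4/15 = 358/1021 = pi_B  (ok)
  128/1021*1/3 + 358/1021*2/5 + 352/1021*1/3 + 183/1021*4/15 = 352/1021 = pi_C  (ok)
  128/1021*2/5 + 358/1021*1/15 + 352/1021*2/15 + 183/1021*1/3 = 183/1021 = pi_D  (ok)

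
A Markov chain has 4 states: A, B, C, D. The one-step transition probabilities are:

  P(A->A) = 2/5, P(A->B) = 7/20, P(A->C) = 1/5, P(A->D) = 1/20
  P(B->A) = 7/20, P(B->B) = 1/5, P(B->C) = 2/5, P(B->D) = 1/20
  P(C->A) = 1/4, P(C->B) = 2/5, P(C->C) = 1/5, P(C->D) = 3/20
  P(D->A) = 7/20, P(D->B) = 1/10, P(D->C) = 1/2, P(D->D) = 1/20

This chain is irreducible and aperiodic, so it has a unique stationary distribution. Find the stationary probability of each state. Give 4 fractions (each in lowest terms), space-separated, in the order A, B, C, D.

Answer: 752/2221 1331/4442 1259/4442 174/2221

Derivation:
The stationary distribution satisfies pi = pi * P, i.e.:
  pi_A = 2/5*pi_A + 7/20*pi_B + 1/4*pi_C + 7/20*pi_D
  pi_B = 7/20*pi_A + 1/5*pi_B + 2/5*pi_C + 1/10*pi_D
  pi_C = 1/5*pi_A + 2/5*pi_B + 1/5*pi_C + 1/2*pi_D
  pi_D = 1/20*pi_A + 1/20*pi_B + 3/20*pi_C + 1/20*pi_D
with normalization: pi_A + pi_B + pi_C + pi_D = 1.

Using the first 3 balance equations plus normalization, the linear system A*pi = b is:
  [-3/5, 7/20, 1/4, 7/20] . pi = 0
  [7/20, -4/5, 2/5, 1/10] . pi = 0
  [1/5, 2/5, -4/5, 1/2] . pi = 0
  [1, 1, 1, 1] . pi = 1

Solving yields:
  pi_A = 752/2221
  pi_B = 1331/4442
  pi_C = 1259/4442
  pi_D = 174/2221

Verification (pi * P):
  752/2221*2/5 + 1331/4442*7/20 + 1259/4442*1/4 + 174/2221*7/20 = 752/2221 = pi_A  (ok)
  752/2221*7/20 + 1331/4442*1/5 + 1259/4442*2/5 + 174/2221*1/10 = 1331/4442 = pi_B  (ok)
  752/2221*1/5 + 1331/4442*2/5 + 1259/4442*1/5 + 174/2221*1/2 = 1259/4442 = pi_C  (ok)
  752/2221*1/20 + 1331/4442*1/20 + 1259/4442*3/20 + 174/2221*1/20 = 174/2221 = pi_D  (ok)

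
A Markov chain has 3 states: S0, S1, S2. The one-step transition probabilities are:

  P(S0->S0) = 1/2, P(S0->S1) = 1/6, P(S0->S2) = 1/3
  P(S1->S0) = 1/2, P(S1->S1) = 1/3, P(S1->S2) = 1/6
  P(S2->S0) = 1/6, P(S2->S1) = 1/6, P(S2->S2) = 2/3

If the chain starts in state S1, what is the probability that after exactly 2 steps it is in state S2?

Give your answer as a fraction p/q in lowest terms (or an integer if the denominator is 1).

Answer: 1/3

Derivation:
Computing P^2 by repeated multiplication:
P^1 =
  S0: [1/2, 1/6, 1/3]
  S1: [1/2, 1/3, 1/6]
  S2: [1/6, 1/6, 2/3]
P^2 =
  S0: [7/18, 7/36, 5/12]
  S1: [4/9, 2/9, 1/3]
  S2: [5/18, 7/36, 19/36]

(P^2)[S1 -> S2] = 1/3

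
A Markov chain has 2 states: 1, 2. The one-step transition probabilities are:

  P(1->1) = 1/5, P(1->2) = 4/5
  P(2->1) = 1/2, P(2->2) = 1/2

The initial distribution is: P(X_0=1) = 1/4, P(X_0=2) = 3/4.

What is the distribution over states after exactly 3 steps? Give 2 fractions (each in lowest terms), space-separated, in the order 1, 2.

Answer: 1553/4000 2447/4000

Derivation:
Propagating the distribution step by step (d_{t+1} = d_t * P):
d_0 = (1=1/4, 2=3/4)
  d_1[1] = 1/4*1/5 + 3/4*1/2 = 17/40
  d_1[2] = 1/4*4/5 + 3/4*1/2 = 23/40
d_1 = (1=17/40, 2=23/40)
  d_2[1] = 17/40*1/5 + 23/40*1/2 = 149/400
  d_2[2] = 17/40*4/5 + 23/40*1/2 = 251/400
d_2 = (1=149/400, 2=251/400)
  d_3[1] = 149/400*1/5 + 251/400*1/2 = 1553/4000
  d_3[2] = 149/400*4/5 + 251/400*1/2 = 2447/4000
d_3 = (1=1553/4000, 2=2447/4000)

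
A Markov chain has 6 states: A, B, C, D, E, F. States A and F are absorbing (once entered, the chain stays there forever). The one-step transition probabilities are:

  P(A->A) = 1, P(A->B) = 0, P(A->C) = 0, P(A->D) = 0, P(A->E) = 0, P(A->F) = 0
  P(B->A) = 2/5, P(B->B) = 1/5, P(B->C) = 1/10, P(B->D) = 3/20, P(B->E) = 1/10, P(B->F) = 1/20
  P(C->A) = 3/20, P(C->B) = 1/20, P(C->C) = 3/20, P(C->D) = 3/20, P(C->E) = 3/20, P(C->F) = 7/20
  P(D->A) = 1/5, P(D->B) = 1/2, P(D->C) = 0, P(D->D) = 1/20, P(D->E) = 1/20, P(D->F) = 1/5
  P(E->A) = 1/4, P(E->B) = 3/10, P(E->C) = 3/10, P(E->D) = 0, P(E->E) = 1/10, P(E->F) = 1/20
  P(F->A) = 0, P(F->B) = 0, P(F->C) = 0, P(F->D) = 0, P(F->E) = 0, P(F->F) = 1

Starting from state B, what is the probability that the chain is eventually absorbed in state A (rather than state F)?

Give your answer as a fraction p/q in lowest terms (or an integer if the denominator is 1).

Answer: 54539/71352

Derivation:
Let a_i = P(absorbed in A | start in state i).
Boundary conditions: a_A = 1, a_F = 0.
For each transient state i, a_i = sum_j P(i->j) * a_j:
  a_B = 2/5*a_A + 1/5*a_B + 1/10*a_C + 3/20*a_D + 1/10*a_E + 1/20*a_F
  a_C = 3/20*a_A + 1/20*a_B + 3/20*a_C + 3/20*a_D + 3/20*a_E + 7/20*a_F
  a_D = 1/5*a_A + 1/2*a_B + 0*a_C + 1/20*a_D + 1/20*a_E + 1/5*a_F
  a_E = 1/4*a_A + 3/10*a_B + 3/10*a_C + 0*a_D + 1/10*a_E + 1/20*a_F

Substituting a_A = 1 and a_F = 0, rearrange to (I - Q) a = r where r[i] = P(i -> A):
  [4/5, -1/10, -3/20, -1/10] . (a_B, a_C, a_D, a_E) = 2/5
  [-1/20, 17/20, -3/20, -3/20] . (a_B, a_C, a_D, a_E) = 3/20
  [-1/2, 0, 19/20, -1/20] . (a_B, a_C, a_D, a_E) = 1/5
  [-3/10, -3/10, 0, 9/10] . (a_B, a_C, a_D, a_E) = 1/4

Solving yields:
  a_B = 54539/71352
  a_C = 32593/71352
  a_D = 23149/35676
  a_E = 2036/2973

Starting state is B, so the absorption probability is a_B = 54539/71352.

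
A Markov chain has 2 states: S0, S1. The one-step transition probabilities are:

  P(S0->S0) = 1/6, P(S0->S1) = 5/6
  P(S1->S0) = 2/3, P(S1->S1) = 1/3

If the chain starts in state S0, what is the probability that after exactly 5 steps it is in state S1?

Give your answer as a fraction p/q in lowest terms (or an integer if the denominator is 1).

Answer: 55/96

Derivation:
Computing P^5 by repeated multiplication:
P^1 =
  S0: [1/6, 5/6]
  S1: [2/3, 1/3]
P^2 =
  S0: [7/12, 5/12]
  S1: [1/3, 2/3]
P^3 =
  S0: [3/8, 5/8]
  S1: [1/2, 1/2]
P^4 =
  S0: [23/48, 25/48]
  S1: [5/12, 7/12]
P^5 =
  S0: [41/96, 55/96]
  S1: [11/24, 13/24]

(P^5)[S0 -> S1] = 55/96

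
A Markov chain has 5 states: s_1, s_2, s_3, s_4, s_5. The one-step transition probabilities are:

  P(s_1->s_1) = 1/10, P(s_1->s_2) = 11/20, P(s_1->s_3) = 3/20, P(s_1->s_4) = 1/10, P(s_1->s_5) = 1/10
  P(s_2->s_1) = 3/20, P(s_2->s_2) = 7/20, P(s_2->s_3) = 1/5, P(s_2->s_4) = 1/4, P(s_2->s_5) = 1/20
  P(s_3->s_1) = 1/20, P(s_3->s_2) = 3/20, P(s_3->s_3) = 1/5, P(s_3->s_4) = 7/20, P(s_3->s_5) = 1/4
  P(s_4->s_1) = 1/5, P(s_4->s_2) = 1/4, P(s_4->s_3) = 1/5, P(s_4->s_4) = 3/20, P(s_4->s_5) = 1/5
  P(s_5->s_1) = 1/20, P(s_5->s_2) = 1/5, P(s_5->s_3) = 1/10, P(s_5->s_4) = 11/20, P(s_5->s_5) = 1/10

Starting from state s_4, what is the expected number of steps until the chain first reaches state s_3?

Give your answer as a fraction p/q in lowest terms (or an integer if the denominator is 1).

Answer: 172360/31033

Derivation:
Let h_i = expected steps to first reach s_3 from state i.
Boundary: h_s_3 = 0.
First-step equations for the other states:
  h_s_1 = 1 + 1/10*h_s_1 + 11/20*h_s_2 + 3/20*h_s_3 + 1/10*h_s_4 + 1/10*h_s_5
  h_s_2 = 1 + 3/20*h_s_1 + 7/20*h_s_2 + 1/5*h_s_3 + 1/4*h_s_4 + 1/20*h_s_5
  h_s_4 = 1 + 1/5*h_s_1 + 1/4*h_s_2 + 1/5*h_s_3 + 3/20*h_s_4 + 1/5*h_s_5
  h_s_5 = 1 + 1/20*h_s_1 + 1/5*h_s_2 + 1/10*h_s_3 + 11/20*h_s_4 + 1/10*h_s_5

Substituting h_s_3 = 0 and rearranging gives the linear system (I - Q) h = 1:
  [9/10, -11/20, -1/10, -1/10] . (h_s_1, h_s_2, h_s_4, h_s_5) = 1
  [-3/20, 13/20, -1/4, -1/20] . (h_s_1, h_s_2, h_s_4, h_s_5) = 1
  [-1/5, -1/4, 17/20, -1/5] . (h_s_1, h_s_2, h_s_4, h_s_5) = 1
  [-1/20, -1/5, -11/20, 9/10] . (h_s_1, h_s_2, h_s_4, h_s_5) = 1

Solving yields:
  h_s_1 = 178060/31033
  h_s_2 = 169540/31033
  h_s_4 = 172360/31033
  h_s_5 = 187380/31033

Starting state is s_4, so the expected hitting time is h_s_4 = 172360/31033.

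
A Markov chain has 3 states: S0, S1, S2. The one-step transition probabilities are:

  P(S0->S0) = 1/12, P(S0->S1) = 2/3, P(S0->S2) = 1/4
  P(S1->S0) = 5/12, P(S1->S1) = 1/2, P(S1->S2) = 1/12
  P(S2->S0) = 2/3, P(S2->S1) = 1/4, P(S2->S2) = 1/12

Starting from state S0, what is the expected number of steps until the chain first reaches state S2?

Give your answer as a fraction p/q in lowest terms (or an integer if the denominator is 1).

Answer: 84/13

Derivation:
Let h_i = expected steps to first reach S2 from state i.
Boundary: h_S2 = 0.
First-step equations for the other states:
  h_S0 = 1 + 1/12*h_S0 + 2/3*h_S1 + 1/4*h_S2
  h_S1 = 1 + 5/12*h_S0 + 1/2*h_S1 + 1/12*h_S2

Substituting h_S2 = 0 and rearranging gives the linear system (I - Q) h = 1:
  [11/12, -2/3] . (h_S0, h_S1) = 1
  [-5/12, 1/2] . (h_S0, h_S1) = 1

Solving yields:
  h_S0 = 84/13
  h_S1 = 96/13

Starting state is S0, so the expected hitting time is h_S0 = 84/13.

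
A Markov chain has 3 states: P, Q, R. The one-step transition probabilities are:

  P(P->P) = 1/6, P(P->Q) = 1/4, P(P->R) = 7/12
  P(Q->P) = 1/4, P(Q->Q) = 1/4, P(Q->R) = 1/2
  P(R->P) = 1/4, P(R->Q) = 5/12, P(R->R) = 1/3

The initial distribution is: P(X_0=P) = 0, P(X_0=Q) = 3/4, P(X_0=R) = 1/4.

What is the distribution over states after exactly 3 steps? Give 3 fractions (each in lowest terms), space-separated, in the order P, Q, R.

Propagating the distribution step by step (d_{t+1} = d_t * P):
d_0 = (P=0, Q=3/4, R=1/4)
  d_1[P] = 0*1/6 + 3/4*1/4 + 1/4*1/4 = 1/4
  d_1[Q] = 0*1/4 + 3/4*1/4 + 1/4*5/12 = 7/24
  d_1[R] = 0*7/12 + 3/4*1/2 + 1/4*1/3 = 11/24
d_1 = (P=1/4, Q=7/24, R=11/24)
  d_2[P] = 1/4*1/6 + 7/24*1/4 + 11/24*1/4 = 11/48
  d_2[Q] = 1/4*1/4 + 7/24*1/4 + 11/24*5/12 = 47/144
  d_2[R] = 1/4*7/12 + 7/24*1/2 + 11/24*1/3 = 4/9
d_2 = (P=11/48, Q=47/144, R=4/9)
  d_3[P] = 11/48*1/6 + 47/144*1/4 + 4/9*1/4 = 133/576
  d_3[Q] = 11/48*1/4 + 47/144*1/4 + 4/9*5/12 = 35/108
  d_3[R] = 11/48*7/12 + 47/144*1/2 + 4/9*1/3 = 769/1728
d_3 = (P=133/576, Q=35/108, R=769/1728)

Answer: 133/576 35/108 769/1728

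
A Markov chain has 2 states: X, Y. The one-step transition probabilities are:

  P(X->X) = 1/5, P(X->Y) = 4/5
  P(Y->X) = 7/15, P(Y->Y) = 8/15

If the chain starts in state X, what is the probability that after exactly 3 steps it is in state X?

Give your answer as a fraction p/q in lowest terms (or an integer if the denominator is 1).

Answer: 401/1125

Derivation:
Computing P^3 by repeated multiplication:
P^1 =
  X: [1/5, 4/5]
  Y: [7/15, 8/15]
P^2 =
  X: [31/75, 44/75]
  Y: [77/225, 148/225]
P^3 =
  X: [401/1125, 724/1125]
  Y: [1267/3375, 2108/3375]

(P^3)[X -> X] = 401/1125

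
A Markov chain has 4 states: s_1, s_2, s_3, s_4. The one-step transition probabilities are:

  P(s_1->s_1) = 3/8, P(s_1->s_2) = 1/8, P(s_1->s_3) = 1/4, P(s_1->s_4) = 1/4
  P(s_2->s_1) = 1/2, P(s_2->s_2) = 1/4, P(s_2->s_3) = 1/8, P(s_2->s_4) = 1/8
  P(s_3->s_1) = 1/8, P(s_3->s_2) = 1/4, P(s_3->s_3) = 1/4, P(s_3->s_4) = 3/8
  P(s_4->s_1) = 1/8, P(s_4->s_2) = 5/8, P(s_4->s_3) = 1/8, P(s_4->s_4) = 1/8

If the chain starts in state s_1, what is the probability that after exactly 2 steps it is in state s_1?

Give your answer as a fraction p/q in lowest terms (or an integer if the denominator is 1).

Answer: 17/64

Derivation:
Computing P^2 by repeated multiplication:
P^1 =
  s_1: [3/8, 1/8, 1/4, 1/4]
  s_2: [1/2, 1/4, 1/8, 1/8]
  s_3: [1/8, 1/4, 1/4, 3/8]
  s_4: [1/8, 5/8, 1/8, 1/8]
P^2 =
  s_1: [17/64, 19/64, 13/64, 15/64]
  s_2: [11/32, 15/64, 13/64, 7/32]
  s_3: [1/4, 3/8, 11/64, 13/64]
  s_4: [25/64, 9/32, 5/32, 11/64]

(P^2)[s_1 -> s_1] = 17/64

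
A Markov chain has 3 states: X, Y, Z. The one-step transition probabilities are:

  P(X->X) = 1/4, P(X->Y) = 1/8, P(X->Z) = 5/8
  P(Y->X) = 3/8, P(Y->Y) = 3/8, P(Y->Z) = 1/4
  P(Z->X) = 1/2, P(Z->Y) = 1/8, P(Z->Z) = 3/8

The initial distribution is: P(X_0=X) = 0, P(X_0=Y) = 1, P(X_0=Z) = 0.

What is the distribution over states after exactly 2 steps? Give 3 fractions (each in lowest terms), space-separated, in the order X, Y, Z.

Answer: 23/64 7/32 27/64

Derivation:
Propagating the distribution step by step (d_{t+1} = d_t * P):
d_0 = (X=0, Y=1, Z=0)
  d_1[X] = 0*1/4 + 1*3/8 + 0*1/2 = 3/8
  d_1[Y] = 0*1/8 + 1*3/8 + 0*1/8 = 3/8
  d_1[Z] = 0*5/8 + 1*1/4 + 0*3/8 = 1/4
d_1 = (X=3/8, Y=3/8, Z=1/4)
  d_2[X] = 3/8*1/4 + 3/8*3/8 + 1/4*1/2 = 23/64
  d_2[Y] = 3/8*1/8 + 3/8*3/8 + 1/4*1/8 = 7/32
  d_2[Z] = 3/8*5/8 + 3/8*1/4 + 1/4*3/8 = 27/64
d_2 = (X=23/64, Y=7/32, Z=27/64)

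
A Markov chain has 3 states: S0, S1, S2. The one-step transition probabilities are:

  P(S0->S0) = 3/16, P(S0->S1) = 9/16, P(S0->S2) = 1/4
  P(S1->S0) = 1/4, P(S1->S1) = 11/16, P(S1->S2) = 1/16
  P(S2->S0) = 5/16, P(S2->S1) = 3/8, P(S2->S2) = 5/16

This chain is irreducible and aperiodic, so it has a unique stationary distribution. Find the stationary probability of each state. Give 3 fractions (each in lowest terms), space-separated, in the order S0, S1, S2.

Answer: 49/201 41/67 29/201

Derivation:
The stationary distribution satisfies pi = pi * P, i.e.:
  pi_S0 = 3/16*pi_S0 + 1/4*pi_S1 + 5/16*pi_S2
  pi_S1 = 9/16*pi_S0 + 11/16*pi_S1 + 3/8*pi_S2
  pi_S2 = 1/4*pi_S0 + 1/16*pi_S1 + 5/16*pi_S2
with normalization: pi_S0 + pi_S1 + pi_S2 = 1.

Using the first 2 balance equations plus normalization, the linear system A*pi = b is:
  [-13/16, 1/4, 5/16] . pi = 0
  [9/16, -5/16, 3/8] . pi = 0
  [1, 1, 1] . pi = 1

Solving yields:
  pi_S0 = 49/201
  pi_S1 = 41/67
  pi_S2 = 29/201

Verification (pi * P):
  49/201*3/16 + 41/67*1/4 + 29/201*5/16 = 49/201 = pi_S0  (ok)
  49/201*9/16 + 41/67*11/16 + 29/201*3/8 = 41/67 = pi_S1  (ok)
  49/201*1/4 + 41/67*1/16 + 29/201*5/16 = 29/201 = pi_S2  (ok)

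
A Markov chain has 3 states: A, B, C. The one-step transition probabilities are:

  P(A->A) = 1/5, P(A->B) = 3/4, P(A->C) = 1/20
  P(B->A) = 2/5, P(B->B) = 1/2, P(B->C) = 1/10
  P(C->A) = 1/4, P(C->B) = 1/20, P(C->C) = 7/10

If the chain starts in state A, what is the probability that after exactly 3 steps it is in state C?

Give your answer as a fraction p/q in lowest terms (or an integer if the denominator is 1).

Computing P^3 by repeated multiplication:
P^1 =
  A: [1/5, 3/4, 1/20]
  B: [2/5, 1/2, 1/10]
  C: [1/4, 1/20, 7/10]
P^2 =
  A: [141/400, 211/400, 3/25]
  B: [61/200, 111/200, 7/50]
  C: [49/200, 99/400, 203/400]
P^3 =
  A: [623/2000, 4273/8000, 247/1600]
  B: [159/500, 2053/4000, 27/160]
  C: [2199/8000, 2663/8000, 1569/4000]

(P^3)[A -> C] = 247/1600

Answer: 247/1600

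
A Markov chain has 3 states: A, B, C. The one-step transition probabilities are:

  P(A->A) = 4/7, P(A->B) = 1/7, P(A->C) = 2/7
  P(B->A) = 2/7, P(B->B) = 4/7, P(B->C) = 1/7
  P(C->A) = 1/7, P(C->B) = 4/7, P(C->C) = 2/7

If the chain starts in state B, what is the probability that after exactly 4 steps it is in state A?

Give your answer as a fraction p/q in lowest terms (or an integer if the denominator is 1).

Answer: 122/343

Derivation:
Computing P^4 by repeated multiplication:
P^1 =
  A: [4/7, 1/7, 2/7]
  B: [2/7, 4/7, 1/7]
  C: [1/7, 4/7, 2/7]
P^2 =
  A: [20/49, 16/49, 13/49]
  B: [17/49, 22/49, 10/49]
  C: [2/7, 25/49, 10/49]
P^3 =
  A: [125/343, 136/343, 82/343]
  B: [122/343, 145/343, 76/343]
  C: [116/343, 22/49, 73/343]
P^4 =
  A: [122/343, 997/2401, 550/2401]
  B: [122/343, 1006/2401, 541/2401]
  C: [845/2401, 1024/2401, 76/343]

(P^4)[B -> A] = 122/343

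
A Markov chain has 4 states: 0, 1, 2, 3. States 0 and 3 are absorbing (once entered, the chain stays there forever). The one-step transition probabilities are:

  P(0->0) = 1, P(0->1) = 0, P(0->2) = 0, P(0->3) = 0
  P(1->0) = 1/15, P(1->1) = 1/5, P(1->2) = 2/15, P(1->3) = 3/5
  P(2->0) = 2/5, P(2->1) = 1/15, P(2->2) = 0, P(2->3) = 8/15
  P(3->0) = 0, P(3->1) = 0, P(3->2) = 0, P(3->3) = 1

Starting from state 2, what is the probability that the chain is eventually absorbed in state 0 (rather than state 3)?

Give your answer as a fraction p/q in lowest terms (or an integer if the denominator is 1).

Let a_i = P(absorbed in 0 | start in state i).
Boundary conditions: a_0 = 1, a_3 = 0.
For each transient state i, a_i = sum_j P(i->j) * a_j:
  a_1 = 1/15*a_0 + 1/5*a_1 + 2/15*a_2 + 3/5*a_3
  a_2 = 2/5*a_0 + 1/15*a_1 + 0*a_2 + 8/15*a_3

Substituting a_0 = 1 and a_3 = 0, rearrange to (I - Q) a = r where r[i] = P(i -> 0):
  [4/5, -2/15] . (a_1, a_2) = 1/15
  [-1/15, 1] . (a_1, a_2) = 2/5

Solving yields:
  a_1 = 27/178
  a_2 = 73/178

Starting state is 2, so the absorption probability is a_2 = 73/178.

Answer: 73/178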